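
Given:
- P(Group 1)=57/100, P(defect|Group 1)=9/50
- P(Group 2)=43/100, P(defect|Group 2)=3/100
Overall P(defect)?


P(B) = Σ P(B|Aᵢ)×P(Aᵢ)
  9/50×57/100 = 513/5000
  3/100×43/100 = 129/10000
Sum = 231/2000

P(defect) = 231/2000 ≈ 11.55%


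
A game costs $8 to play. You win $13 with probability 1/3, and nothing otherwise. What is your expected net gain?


E[gain] = (13-8)×1/3 + (-8)×2/3
= 5/3 - 16/3 = -11/3

Expected net gain = $-11/3 ≈ $-3.67


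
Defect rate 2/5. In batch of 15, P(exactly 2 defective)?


Binomial: P(X=2) = C(15,2)×p^2×(1-p)^13
= 105 × 4/25 × 1594323/1220703125 = 133923132/6103515625

P(X=2) = 133923132/6103515625 ≈ 2.19%


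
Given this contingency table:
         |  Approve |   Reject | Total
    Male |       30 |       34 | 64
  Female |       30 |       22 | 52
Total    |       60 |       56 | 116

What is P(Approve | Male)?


P(Approve | Male) = 30/(30+34) = 30/64 = 15/32

P(Approve|Male) = 15/32 ≈ 46.88%


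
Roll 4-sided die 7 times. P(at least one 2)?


P(no 2)^7 = (3/4)^7 = 2187/16384
P(≥1) = 1 - 2187/16384 = 14197/16384

P = 14197/16384 ≈ 86.65%


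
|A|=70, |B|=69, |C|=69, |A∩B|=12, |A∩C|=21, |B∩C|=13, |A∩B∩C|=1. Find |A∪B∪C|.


|A∪B∪C| = 70+69+69-12-21-13+1 = 163

|A∪B∪C| = 163


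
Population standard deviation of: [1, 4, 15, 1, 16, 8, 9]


Mean = 54/7
  (1-54/7)²=2209/49
  (4-54/7)²=676/49
  (15-54/7)²=2601/49
  (1-54/7)²=2209/49
  (16-54/7)²=3364/49
  (8-54/7)²=4/49
  (9-54/7)²=81/49
Σ(x-μ)² = 1592/7
σ² = (1592/7)/7 = 1592/49

σ = √(1592/49) ≈ 5.7000


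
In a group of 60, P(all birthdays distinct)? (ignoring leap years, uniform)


P(all different) = Π(365-i)/365 for i=0..59
= (365/365)×(364/365)×...×(306/365)
= 0.005877

P ≈ 0.0059 ≈ 0.59%


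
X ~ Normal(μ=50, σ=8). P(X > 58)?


z = (58-50)/8 = 1.0
P(X > 58) = 1 - P(Z ≤ 1.0) = 1 - 0.8413 = 0.1587

P(X > 58) ≈ 0.1587


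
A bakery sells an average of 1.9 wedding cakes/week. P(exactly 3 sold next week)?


Poisson(λ=1.9): P(X=3) = e^(-λ)×λ^k/k!
= e^(-1.9) × 1.9^3 / 3!
≈ 0.1495686192 × 6.859 / 6 ≈ 0.170982

P(X=3) ≈ 0.170982 ≈ 17.10%


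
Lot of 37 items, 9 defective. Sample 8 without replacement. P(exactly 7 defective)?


Hypergeometric: C(9,7)×C(28,1)/C(37,8)
= 36×28/38608020 = 28/1072445

P(X=7) = 28/1072445 ≈ 0.00%


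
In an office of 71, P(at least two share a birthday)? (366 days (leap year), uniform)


P(all different) = Π(366-i)/366 for i=0..70
= 0.000694
P(match) = 1 - 0.000694 = 0.999306

P ≈ 0.9993 ≈ 99.93%


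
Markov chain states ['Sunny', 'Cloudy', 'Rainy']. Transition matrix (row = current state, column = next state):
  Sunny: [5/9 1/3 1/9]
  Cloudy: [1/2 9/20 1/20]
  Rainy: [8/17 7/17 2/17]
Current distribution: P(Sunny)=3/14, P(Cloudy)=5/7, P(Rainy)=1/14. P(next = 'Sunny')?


P(next=Sunny) = Σᵢ P(now=i)×P(i→Sunny)
= 3/14×5/9 + 5/7×1/2 + 1/14×8/17
= 5/42 + 5/14 + 4/119 = 26/51

P = 26/51 ≈ 0.5098


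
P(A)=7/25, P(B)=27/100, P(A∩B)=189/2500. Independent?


P(A)×P(B) = 189/2500
P(A∩B) = 189/2500
Equal ✓ → Independent

Yes, independent


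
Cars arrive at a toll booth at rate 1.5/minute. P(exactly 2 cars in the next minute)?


Poisson(λ=1.5): P(X=2) = e^(-λ)×λ^k/k!
= e^(-1.5) × 1.5^2 / 2!
≈ 0.2231301601 × 2.25 / 2 ≈ 0.251021

P(X=2) ≈ 0.251021 ≈ 25.10%


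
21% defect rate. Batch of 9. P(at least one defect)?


P(all good) = (79/100)^9 = 119851595982618319/1000000000000000000
P(≥1 defect) = 880148404017381681/1000000000000000000

P = 880148404017381681/1000000000000000000 ≈ 88.01%


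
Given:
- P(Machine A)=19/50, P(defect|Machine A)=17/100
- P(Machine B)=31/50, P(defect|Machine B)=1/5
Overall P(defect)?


P(B) = Σ P(B|Aᵢ)×P(Aᵢ)
  17/100×19/50 = 323/5000
  1/5×31/50 = 31/250
Sum = 943/5000

P(defect) = 943/5000 ≈ 18.86%


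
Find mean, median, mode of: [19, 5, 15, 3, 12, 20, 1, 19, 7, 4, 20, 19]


Sorted: [1, 3, 4, 5, 7, 12, 15, 19, 19, 19, 20, 20]
Mean = 144/12 = 12
Median = 27/2
Freq: {19: 3, 5: 1, 15: 1, 3: 1, 12: 1, 20: 2, 1: 1, 7: 1, 4: 1}
Mode: [19]

Mean=12, Median=27/2, Mode=19


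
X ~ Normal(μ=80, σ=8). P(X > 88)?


z = (88-80)/8 = 1.0
P(X > 88) = 1 - P(Z ≤ 1.0) = 1 - 0.8413 = 0.1587

P(X > 88) ≈ 0.1587


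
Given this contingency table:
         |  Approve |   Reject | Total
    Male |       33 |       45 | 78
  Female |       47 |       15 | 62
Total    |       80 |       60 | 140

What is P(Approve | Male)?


P(Approve | Male) = 33/(33+45) = 33/78 = 11/26

P(Approve|Male) = 11/26 ≈ 42.31%


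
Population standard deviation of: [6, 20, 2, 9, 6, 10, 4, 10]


Mean = 67/8
  (6-67/8)²=361/64
  (20-67/8)²=8649/64
  (2-67/8)²=2601/64
  (9-67/8)²=25/64
  (6-67/8)²=361/64
  (10-67/8)²=169/64
  (4-67/8)²=1225/64
  (10-67/8)²=169/64
Σ(x-μ)² = 1695/8
σ² = (1695/8)/8 = 1695/64

σ = √(1695/64) ≈ 5.1463


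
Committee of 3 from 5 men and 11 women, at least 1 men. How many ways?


Count by #men:
  1M,2W: C(5,1)×C(11,2)=275
  2M,1W: C(5,2)×C(11,1)=110
  3M,0W: C(5,3)×C(11,0)=10
Total = 395

395


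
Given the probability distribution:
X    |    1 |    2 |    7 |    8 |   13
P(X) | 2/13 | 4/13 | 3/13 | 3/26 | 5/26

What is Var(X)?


E[X] = 151/26
E[X²] = 1367/26
Var(X) = E[X²] - (E[X])² = 1367/26 - 22801/676 = 12741/676

Var(X) = 12741/676 ≈ 18.8476


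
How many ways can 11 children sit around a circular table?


Circular arrangements of 11 distinct objects: fix one position to break rotational symmetry.
(n-1)! = 10! = 3628800

3628800


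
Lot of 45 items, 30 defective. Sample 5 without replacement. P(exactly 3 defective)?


Hypergeometric: C(30,3)×C(15,2)/C(45,5)
= 4060×105/1221759 = 20300/58179

P(X=3) = 20300/58179 ≈ 34.89%


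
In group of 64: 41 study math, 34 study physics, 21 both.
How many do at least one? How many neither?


|A∪B| = 41+34-21 = 54
Neither = 64-54 = 10

At least one: 54; Neither: 10


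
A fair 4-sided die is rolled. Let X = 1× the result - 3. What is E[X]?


E[die] = (1+4)/2 = 5/2
E[X] = 1×5/2 - 3 = -1/2

E[X] = -1/2


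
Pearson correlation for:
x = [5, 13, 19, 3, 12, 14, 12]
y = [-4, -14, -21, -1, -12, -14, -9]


n=7, Σx=78, Σy=-75, Σxy=-1052, Σx²=1048, Σy²=1075
r = (7×(-1052) - 78×(-75))/√((7×1048 - 78²)(7×1075 - (-75)²))
= -1514/√(1252×1900) = -1514/√2378800 ≈ -1514/1542.3359 ≈ -0.9816

r ≈ -0.9816


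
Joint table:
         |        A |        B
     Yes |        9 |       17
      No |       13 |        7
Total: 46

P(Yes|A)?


P(Yes|A) = 9/(9+13) = 9/22

P = 9/22 ≈ 40.91%


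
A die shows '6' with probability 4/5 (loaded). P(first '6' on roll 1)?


Geometric: P(X=1) = (1-p)^(k-1)×p = (1/5)^0×4/5 = 4/5

P(X=1) = 4/5 ≈ 80.00%


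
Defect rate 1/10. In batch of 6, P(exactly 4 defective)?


Binomial: P(X=4) = C(6,4)×p^4×(1-p)^2
= 15 × 1/10000 × 81/100 = 243/200000

P(X=4) = 243/200000 ≈ 0.12%


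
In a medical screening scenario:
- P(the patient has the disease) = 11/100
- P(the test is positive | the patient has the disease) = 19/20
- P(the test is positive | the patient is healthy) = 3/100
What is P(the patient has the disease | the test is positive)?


Using Bayes' theorem:
P(A|B) = P(B|A)·P(A) / P(B)

P(the test is positive) = 19/20 × 11/100 + 3/100 × 89/100
= 209/2000 + 267/10000 = 82/625

P(the patient has the disease|the test is positive) = (209/2000) / (82/625) = 1045/1312

P(the patient has the disease|the test is positive) = 1045/1312 ≈ 79.65%


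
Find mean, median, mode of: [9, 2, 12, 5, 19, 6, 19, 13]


Sorted: [2, 5, 6, 9, 12, 13, 19, 19]
Mean = 85/8
Median = 21/2
Freq: {9: 1, 2: 1, 12: 1, 5: 1, 19: 2, 6: 1, 13: 1}
Mode: [19]

Mean=85/8, Median=21/2, Mode=19


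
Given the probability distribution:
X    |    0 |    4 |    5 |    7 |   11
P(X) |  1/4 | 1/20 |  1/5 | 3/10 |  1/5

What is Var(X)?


E[X] = 11/2
E[X²] = 447/10
Var(X) = E[X²] - (E[X])² = 447/10 - 121/4 = 289/20

Var(X) = 289/20 ≈ 14.4500


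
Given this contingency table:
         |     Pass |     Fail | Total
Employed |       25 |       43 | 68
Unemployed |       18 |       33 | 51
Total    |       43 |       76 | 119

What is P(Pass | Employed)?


P(Pass | Employed) = 25/(25+43) = 25/68

P(Pass|Employed) = 25/68 ≈ 36.76%


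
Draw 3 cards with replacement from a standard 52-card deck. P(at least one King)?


P(not a King) = 48/52 = 12/13
P(none in 3 draws) = (12/13)^3 = 1728/2197
P(≥1 King) = 1 - 1728/2197 = 469/2197

P = 469/2197 ≈ 21.35%


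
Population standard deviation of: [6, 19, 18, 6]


Mean = 49/4
  (6-49/4)²=625/16
  (19-49/4)²=729/16
  (18-49/4)²=529/16
  (6-49/4)²=625/16
Σ(x-μ)² = 627/4
σ² = (627/4)/4 = 627/16

σ = √(627/16) ≈ 6.2600


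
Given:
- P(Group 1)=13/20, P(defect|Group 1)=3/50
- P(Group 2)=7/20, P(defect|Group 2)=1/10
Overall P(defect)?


P(B) = Σ P(B|Aᵢ)×P(Aᵢ)
  3/50×13/20 = 39/1000
  1/10×7/20 = 7/200
Sum = 37/500

P(defect) = 37/500 ≈ 7.40%


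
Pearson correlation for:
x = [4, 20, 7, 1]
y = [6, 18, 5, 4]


n=4, Σx=32, Σy=33, Σxy=423, Σx²=466, Σy²=401
r = (4×423 - 32×33)/√((4×466 - 32²)(4×401 - 33²))
= 636/√(840×515) = 636/√432600 ≈ 636/657.7233 ≈ 0.9670

r ≈ 0.9670


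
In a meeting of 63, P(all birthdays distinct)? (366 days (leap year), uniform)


P(all different) = Π(366-i)/366 for i=0..62
= (366/366)×(365/366)×...×(304/366)
= 0.003452

P ≈ 0.0035 ≈ 0.35%


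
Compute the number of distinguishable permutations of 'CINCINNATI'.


Letters: 10, freq: {'C': 2, 'I': 3, 'N': 3, 'A': 1, 'T': 1}
10!/(2!×3!×3!×1!×1!) = 3628800/72 = 50400

50400


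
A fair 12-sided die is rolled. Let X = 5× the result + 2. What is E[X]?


E[die] = (1+12)/2 = 13/2
E[X] = 5×13/2 + 2 = 69/2

E[X] = 69/2


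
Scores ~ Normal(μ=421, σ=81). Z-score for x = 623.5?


z = (x - μ)/σ = (623.5 - 421)/81 = 2.5

z = 2.5


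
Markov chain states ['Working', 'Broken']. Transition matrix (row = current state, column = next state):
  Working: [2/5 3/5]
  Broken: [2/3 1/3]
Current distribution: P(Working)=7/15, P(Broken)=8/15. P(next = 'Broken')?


P(next=Broken) = Σᵢ P(now=i)×P(i→Broken)
= 7/15×3/5 + 8/15×1/3
= 7/25 + 8/45 = 103/225

P = 103/225 ≈ 0.4578


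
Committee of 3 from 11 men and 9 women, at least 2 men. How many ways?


Count by #men:
  2M,1W: C(11,2)×C(9,1)=495
  3M,0W: C(11,3)×C(9,0)=165
Total = 660

660


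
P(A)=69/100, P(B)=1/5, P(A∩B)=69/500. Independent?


P(A)×P(B) = 69/500
P(A∩B) = 69/500
Equal ✓ → Independent

Yes, independent


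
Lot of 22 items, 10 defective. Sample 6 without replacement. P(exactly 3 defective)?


Hypergeometric: C(10,3)×C(12,3)/C(22,6)
= 120×220/74613 = 800/2261

P(X=3) = 800/2261 ≈ 35.38%


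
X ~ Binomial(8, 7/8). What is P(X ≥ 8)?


P(X ≥ 8) = Σ P(X=i) for i=8..8
P(X=8) = 5764801/16777216
Sum = 5764801/16777216

P(X ≥ 8) = 5764801/16777216 ≈ 34.36%


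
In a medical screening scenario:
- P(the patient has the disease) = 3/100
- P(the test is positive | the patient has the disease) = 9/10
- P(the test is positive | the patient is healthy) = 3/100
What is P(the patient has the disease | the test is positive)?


Using Bayes' theorem:
P(A|B) = P(B|A)·P(A) / P(B)

P(the test is positive) = 9/10 × 3/100 + 3/100 × 97/100
= 27/1000 + 291/10000 = 561/10000

P(the patient has the disease|the test is positive) = (27/1000) / (561/10000) = 90/187

P(the patient has the disease|the test is positive) = 90/187 ≈ 48.13%


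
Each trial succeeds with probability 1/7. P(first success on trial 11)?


Geometric: P(X=11) = (1-p)^(k-1)×p = (6/7)^10×1/7 = 60466176/1977326743

P(X=11) = 60466176/1977326743 ≈ 3.06%


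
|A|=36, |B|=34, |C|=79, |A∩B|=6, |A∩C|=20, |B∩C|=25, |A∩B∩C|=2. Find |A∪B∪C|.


|A∪B∪C| = 36+34+79-6-20-25+2 = 100

|A∪B∪C| = 100


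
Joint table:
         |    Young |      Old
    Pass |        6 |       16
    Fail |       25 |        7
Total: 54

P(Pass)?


P(Pass) = (6+16)/54 = 22/54 = 11/27

P(Pass) = 11/27 ≈ 40.74%


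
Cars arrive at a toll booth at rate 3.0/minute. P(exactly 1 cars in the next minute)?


Poisson(λ=3.0): P(X=1) = e^(-λ)×λ^k/k!
= e^(-3.0) × 3.0^1 / 1!
≈ 0.04978706837 × 3 / 1 ≈ 0.149361

P(X=1) ≈ 0.149361 ≈ 14.94%


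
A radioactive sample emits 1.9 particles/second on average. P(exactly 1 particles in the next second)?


Poisson(λ=1.9): P(X=1) = e^(-λ)×λ^k/k!
= e^(-1.9) × 1.9^1 / 1!
≈ 0.1495686192 × 1.9 / 1 ≈ 0.284180

P(X=1) ≈ 0.284180 ≈ 28.42%


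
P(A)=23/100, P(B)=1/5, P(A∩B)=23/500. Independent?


P(A)×P(B) = 23/500
P(A∩B) = 23/500
Equal ✓ → Independent

Yes, independent


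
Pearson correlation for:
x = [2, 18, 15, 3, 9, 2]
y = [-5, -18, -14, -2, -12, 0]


n=6, Σx=49, Σy=-51, Σxy=-658, Σx²=647, Σy²=693
r = (6×(-658) - 49×(-51))/√((6×647 - 49²)(6×693 - (-51)²))
= -1449/√(1481×1557) = -1449/√2305917 ≈ -1449/1518.5246 ≈ -0.9542

r ≈ -0.9542


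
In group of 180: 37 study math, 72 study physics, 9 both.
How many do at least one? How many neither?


|A∪B| = 37+72-9 = 100
Neither = 180-100 = 80

At least one: 100; Neither: 80


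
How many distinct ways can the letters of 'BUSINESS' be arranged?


Letters: 8, freq: {'B': 1, 'U': 1, 'S': 3, 'I': 1, 'N': 1, 'E': 1}
8!/(1!×1!×3!×1!×1!×1!) = 40320/6 = 6720

6720


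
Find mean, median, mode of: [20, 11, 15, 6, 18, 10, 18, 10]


Sorted: [6, 10, 10, 11, 15, 18, 18, 20]
Mean = 108/8 = 27/2
Median = 13
Freq: {20: 1, 11: 1, 15: 1, 6: 1, 18: 2, 10: 2}
Mode: [10, 18]

Mean=27/2, Median=13, Mode=[10, 18]


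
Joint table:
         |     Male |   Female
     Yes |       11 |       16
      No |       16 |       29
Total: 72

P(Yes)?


P(Yes) = (11+16)/72 = 27/72 = 3/8

P(Yes) = 3/8 ≈ 37.50%


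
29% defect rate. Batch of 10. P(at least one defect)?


P(all good) = (71/100)^10 = 3255243551009881201/100000000000000000000
P(≥1 defect) = 96744756448990118799/100000000000000000000

P = 96744756448990118799/100000000000000000000 ≈ 96.74%


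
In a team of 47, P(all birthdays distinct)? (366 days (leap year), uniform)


P(all different) = Π(366-i)/366 for i=0..46
= (366/366)×(365/366)×...×(320/366)
= 0.045628

P ≈ 0.0456 ≈ 4.56%


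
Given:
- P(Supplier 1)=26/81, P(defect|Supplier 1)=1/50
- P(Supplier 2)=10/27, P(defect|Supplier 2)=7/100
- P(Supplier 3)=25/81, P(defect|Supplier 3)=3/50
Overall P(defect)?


P(B) = Σ P(B|Aᵢ)×P(Aᵢ)
  1/50×26/81 = 13/2025
  7/100×10/27 = 7/270
  3/50×25/81 = 1/54
Sum = 103/2025

P(defect) = 103/2025 ≈ 5.09%


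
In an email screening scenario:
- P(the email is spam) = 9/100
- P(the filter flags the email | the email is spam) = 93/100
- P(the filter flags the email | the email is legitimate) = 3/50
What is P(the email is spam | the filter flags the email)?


Using Bayes' theorem:
P(A|B) = P(B|A)·P(A) / P(B)

P(the filter flags the email) = 93/100 × 9/100 + 3/50 × 91/100
= 837/10000 + 273/5000 = 1383/10000

P(the email is spam|the filter flags the email) = (837/10000) / (1383/10000) = 279/461

P(the email is spam|the filter flags the email) = 279/461 ≈ 60.52%


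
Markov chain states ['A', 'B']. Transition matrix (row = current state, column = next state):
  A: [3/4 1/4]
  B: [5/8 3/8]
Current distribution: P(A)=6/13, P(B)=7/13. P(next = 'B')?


P(next=B) = Σᵢ P(now=i)×P(i→B)
= 6/13×1/4 + 7/13×3/8
= 3/26 + 21/104 = 33/104

P = 33/104 ≈ 0.3173


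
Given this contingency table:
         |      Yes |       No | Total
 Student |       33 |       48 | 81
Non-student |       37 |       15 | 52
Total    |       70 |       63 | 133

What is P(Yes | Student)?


P(Yes | Student) = 33/(33+48) = 33/81 = 11/27

P(Yes|Student) = 11/27 ≈ 40.74%


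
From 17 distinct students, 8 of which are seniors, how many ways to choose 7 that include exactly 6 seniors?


Choose 6 of the 8 seniors and 1 of the other 9 students:
C(8,6)×C(9,1) = 28×9 = 252

252


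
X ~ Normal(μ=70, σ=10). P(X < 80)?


z = (80-70)/10 = 1.0
P(Z < 1.0) = 0.8413

P(X < 80) ≈ 0.8413


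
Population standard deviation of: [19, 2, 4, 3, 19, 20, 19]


Mean = 86/7
  (19-86/7)²=2209/49
  (2-86/7)²=5184/49
  (4-86/7)²=3364/49
  (3-86/7)²=4225/49
  (19-86/7)²=2209/49
  (20-86/7)²=2916/49
  (19-86/7)²=2209/49
Σ(x-μ)² = 3188/7
σ² = (3188/7)/7 = 3188/49

σ = √(3188/49) ≈ 8.0661


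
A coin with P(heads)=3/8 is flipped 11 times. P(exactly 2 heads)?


Binomial: P(X=2) = C(11,2)×p^2×(1-p)^9
= 55 × 9/64 × 1953125/134217728 = 966796875/8589934592

P(X=2) = 966796875/8589934592 ≈ 11.25%


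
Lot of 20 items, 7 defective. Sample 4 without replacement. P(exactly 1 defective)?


Hypergeometric: C(7,1)×C(13,3)/C(20,4)
= 7×286/4845 = 2002/4845

P(X=1) = 2002/4845 ≈ 41.32%


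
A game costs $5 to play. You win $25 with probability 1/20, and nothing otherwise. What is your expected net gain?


E[gain] = (25-5)×1/20 + (-5)×19/20
= 1 - 19/4 = -15/4

Expected net gain = $-15/4 ≈ $-3.75


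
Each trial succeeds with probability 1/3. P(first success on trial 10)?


Geometric: P(X=10) = (1-p)^(k-1)×p = (2/3)^9×1/3 = 512/59049

P(X=10) = 512/59049 ≈ 0.87%


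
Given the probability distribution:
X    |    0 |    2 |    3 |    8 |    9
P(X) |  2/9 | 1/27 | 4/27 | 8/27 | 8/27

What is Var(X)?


E[X] = 50/9
E[X²] = 400/9
Var(X) = E[X²] - (E[X])² = 400/9 - 2500/81 = 1100/81

Var(X) = 1100/81 ≈ 13.5802


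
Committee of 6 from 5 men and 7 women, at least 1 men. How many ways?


Count by #men:
  1M,5W: C(5,1)×C(7,5)=105
  2M,4W: C(5,2)×C(7,4)=350
  3M,3W: C(5,3)×C(7,3)=350
  4M,2W: C(5,4)×C(7,2)=105
  5M,1W: C(5,5)×C(7,1)=7
Total = 917

917


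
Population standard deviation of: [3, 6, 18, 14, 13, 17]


Mean = 71/6
  (3-71/6)²=2809/36
  (6-71/6)²=1225/36
  (18-71/6)²=1369/36
  (14-71/6)²=169/36
  (13-71/6)²=49/36
  (17-71/6)²=961/36
Σ(x-μ)² = 1097/6
σ² = (1097/6)/6 = 1097/36

σ = √(1097/36) ≈ 5.5202


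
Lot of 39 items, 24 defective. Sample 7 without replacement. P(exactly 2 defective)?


Hypergeometric: C(24,2)×C(15,5)/C(39,7)
= 276×3003/15380937 = 644/11951

P(X=2) = 644/11951 ≈ 5.39%


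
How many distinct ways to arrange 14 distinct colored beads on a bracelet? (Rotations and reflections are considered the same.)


Free circular arrangements: rotations and reflections both identified.
(n-1)!/2 = 13!/2 = 6227020800/2 = 3113510400

3113510400


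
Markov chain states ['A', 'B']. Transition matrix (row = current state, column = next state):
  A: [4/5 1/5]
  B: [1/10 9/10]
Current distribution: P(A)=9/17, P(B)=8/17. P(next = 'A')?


P(next=A) = Σᵢ P(now=i)×P(i→A)
= 9/17×4/5 + 8/17×1/10
= 36/85 + 4/85 = 8/17

P = 8/17 ≈ 0.4706


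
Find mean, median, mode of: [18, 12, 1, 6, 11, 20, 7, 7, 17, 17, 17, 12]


Sorted: [1, 6, 7, 7, 11, 12, 12, 17, 17, 17, 18, 20]
Mean = 145/12
Median = 12
Freq: {18: 1, 12: 2, 1: 1, 6: 1, 11: 1, 20: 1, 7: 2, 17: 3}
Mode: [17]

Mean=145/12, Median=12, Mode=17


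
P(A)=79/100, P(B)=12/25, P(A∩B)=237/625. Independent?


P(A)×P(B) = 237/625
P(A∩B) = 237/625
Equal ✓ → Independent

Yes, independent


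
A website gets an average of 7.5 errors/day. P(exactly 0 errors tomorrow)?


Poisson(λ=7.5): P(X=0) = e^(-λ)×λ^k/k!
= e^(-7.5) × 7.5^0 / 0!
≈ 0.0005530843701 × 1 / 1 ≈ 0.000553

P(X=0) ≈ 0.000553 ≈ 0.06%


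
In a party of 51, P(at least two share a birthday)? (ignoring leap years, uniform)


P(all different) = Π(365-i)/365 for i=0..50
= 0.025568
P(match) = 1 - 0.025568 = 0.974432

P ≈ 0.9744 ≈ 97.44%


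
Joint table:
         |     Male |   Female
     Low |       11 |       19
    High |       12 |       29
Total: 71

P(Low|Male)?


P(Low|Male) = 11/(11+12) = 11/23

P = 11/23 ≈ 47.83%


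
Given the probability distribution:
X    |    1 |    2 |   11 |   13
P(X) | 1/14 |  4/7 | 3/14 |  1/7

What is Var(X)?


E[X] = 38/7
E[X²] = 367/7
Var(X) = E[X²] - (E[X])² = 367/7 - 1444/49 = 1125/49

Var(X) = 1125/49 ≈ 22.9592


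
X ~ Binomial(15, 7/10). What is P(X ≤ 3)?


P(X ≤ 3) = Σ P(X=i) for i=0..3
P(X=0) = 14348907/1000000000000000
P(X=1) = 100442349/200000000000000
P(X=2) = 1640558367/200000000000000
P(X=3) = 16587867933/200000000000000
Sum = 11457336519/125000000000000

P(X ≤ 3) = 11457336519/125000000000000 ≈ 0.01%


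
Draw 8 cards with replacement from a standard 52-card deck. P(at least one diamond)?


P(not a diamond) = 39/52 = 3/4
P(none in 8 draws) = (3/4)^8 = 6561/65536
P(≥1 diamond) = 1 - 6561/65536 = 58975/65536

P = 58975/65536 ≈ 89.99%


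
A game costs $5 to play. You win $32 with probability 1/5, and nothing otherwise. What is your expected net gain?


E[gain] = (32-5)×1/5 + (-5)×4/5
= 27/5 - 4 = 7/5

Expected net gain = $7/5 ≈ $1.40


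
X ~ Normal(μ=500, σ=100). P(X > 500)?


z = (500-500)/100 = 0.0
P(X > 500) = 1 - P(Z ≤ 0.0) = 1 - 0.5000 = 0.5000

P(X > 500) ≈ 0.5000


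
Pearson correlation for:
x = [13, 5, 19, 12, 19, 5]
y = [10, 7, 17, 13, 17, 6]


n=6, Σx=73, Σy=70, Σxy=997, Σx²=1085, Σy²=932
r = (6×997 - 73×70)/√((6×1085 - 73²)(6×932 - 70²))
= 872/√(1181×692) = 872/√817252 ≈ 872/904.0199 ≈ 0.9646

r ≈ 0.9646


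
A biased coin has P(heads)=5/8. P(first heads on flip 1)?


Geometric: P(X=1) = (1-p)^(k-1)×p = (3/8)^0×5/8 = 5/8

P(X=1) = 5/8 ≈ 62.50%


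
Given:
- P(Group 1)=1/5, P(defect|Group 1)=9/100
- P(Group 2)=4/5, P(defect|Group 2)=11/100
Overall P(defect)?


P(B) = Σ P(B|Aᵢ)×P(Aᵢ)
  9/100×1/5 = 9/500
  11/100×4/5 = 11/125
Sum = 53/500

P(defect) = 53/500 ≈ 10.60%


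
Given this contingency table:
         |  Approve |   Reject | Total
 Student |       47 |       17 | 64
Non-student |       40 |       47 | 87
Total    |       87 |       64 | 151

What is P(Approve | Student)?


P(Approve | Student) = 47/(47+17) = 47/64

P(Approve|Student) = 47/64 ≈ 73.44%


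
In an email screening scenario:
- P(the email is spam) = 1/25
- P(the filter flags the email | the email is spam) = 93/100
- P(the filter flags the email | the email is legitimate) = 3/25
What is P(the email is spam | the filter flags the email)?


Using Bayes' theorem:
P(A|B) = P(B|A)·P(A) / P(B)

P(the filter flags the email) = 93/100 × 1/25 + 3/25 × 24/25
= 93/2500 + 72/625 = 381/2500

P(the email is spam|the filter flags the email) = (93/2500) / (381/2500) = 31/127

P(the email is spam|the filter flags the email) = 31/127 ≈ 24.41%


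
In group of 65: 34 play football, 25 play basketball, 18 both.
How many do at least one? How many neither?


|A∪B| = 34+25-18 = 41
Neither = 65-41 = 24

At least one: 41; Neither: 24


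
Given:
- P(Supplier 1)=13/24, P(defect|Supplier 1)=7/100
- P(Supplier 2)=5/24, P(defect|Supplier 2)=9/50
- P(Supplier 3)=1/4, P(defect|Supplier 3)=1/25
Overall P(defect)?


P(B) = Σ P(B|Aᵢ)×P(Aᵢ)
  7/100×13/24 = 91/2400
  9/50×5/24 = 3/80
  1/25×1/4 = 1/100
Sum = 41/480

P(defect) = 41/480 ≈ 8.54%


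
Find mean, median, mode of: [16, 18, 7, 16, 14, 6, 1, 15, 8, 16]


Sorted: [1, 6, 7, 8, 14, 15, 16, 16, 16, 18]
Mean = 117/10
Median = 29/2
Freq: {16: 3, 18: 1, 7: 1, 14: 1, 6: 1, 1: 1, 15: 1, 8: 1}
Mode: [16]

Mean=117/10, Median=29/2, Mode=16


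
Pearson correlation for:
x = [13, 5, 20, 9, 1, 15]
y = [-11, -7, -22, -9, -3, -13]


n=6, Σx=63, Σy=-65, Σxy=-897, Σx²=901, Σy²=913
r = (6×(-897) - 63×(-65))/√((6×901 - 63²)(6×913 - (-65)²))
= -1287/√(1437×1253) = -1287/√1800561 ≈ -1287/1341.8498 ≈ -0.9591

r ≈ -0.9591


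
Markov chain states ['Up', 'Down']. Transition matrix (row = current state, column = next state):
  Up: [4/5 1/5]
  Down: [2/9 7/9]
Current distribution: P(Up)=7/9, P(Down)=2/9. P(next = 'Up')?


P(next=Up) = Σᵢ P(now=i)×P(i→Up)
= 7/9×4/5 + 2/9×2/9
= 28/45 + 4/81 = 272/405

P = 272/405 ≈ 0.6716


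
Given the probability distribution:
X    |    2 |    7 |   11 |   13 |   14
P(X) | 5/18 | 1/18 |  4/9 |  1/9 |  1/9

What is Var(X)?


E[X] = 53/6
E[X²] = 589/6
Var(X) = E[X²] - (E[X])² = 589/6 - 2809/36 = 725/36

Var(X) = 725/36 ≈ 20.1389


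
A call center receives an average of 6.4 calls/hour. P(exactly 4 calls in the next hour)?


Poisson(λ=6.4): P(X=4) = e^(-λ)×λ^k/k!
= e^(-6.4) × 6.4^4 / 4!
≈ 0.001661557273 × 1677.7216 / 24 ≈ 0.116151

P(X=4) ≈ 0.116151 ≈ 11.62%


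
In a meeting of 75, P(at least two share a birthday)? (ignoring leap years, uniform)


P(all different) = Π(365-i)/365 for i=0..74
= 0.000280
P(match) = 1 - 0.000280 = 0.999720

P ≈ 0.9997 ≈ 99.97%


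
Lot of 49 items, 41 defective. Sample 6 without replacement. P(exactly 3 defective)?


Hypergeometric: C(41,3)×C(8,3)/C(49,6)
= 10660×56/13983816 = 10660/249711

P(X=3) = 10660/249711 ≈ 4.27%


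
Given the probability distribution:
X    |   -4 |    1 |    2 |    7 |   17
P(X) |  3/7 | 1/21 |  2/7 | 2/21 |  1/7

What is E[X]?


E[X] = Σ x·P(X=x)
= (-4)×(3/7) + (1)×(1/21) + (2)×(2/7) + (7)×(2/21) + (17)×(1/7)
= 2

E[X] = 2


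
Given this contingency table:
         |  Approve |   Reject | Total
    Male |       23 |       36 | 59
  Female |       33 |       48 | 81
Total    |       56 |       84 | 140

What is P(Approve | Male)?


P(Approve | Male) = 23/(23+36) = 23/59

P(Approve|Male) = 23/59 ≈ 38.98%


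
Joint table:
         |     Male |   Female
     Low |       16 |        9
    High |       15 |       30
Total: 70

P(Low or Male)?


P(Low∨Male) = P(Low) + P(Male) - P(Low∧Male)
= (25 + 31 - 16)/70 = 40/70 = 4/7

P = 4/7 ≈ 57.14%


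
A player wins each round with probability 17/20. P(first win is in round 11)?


Geometric: P(X=11) = (1-p)^(k-1)×p = (3/20)^10×17/20 = 1003833/204800000000000

P(X=11) = 1003833/204800000000000 ≈ 0.00%


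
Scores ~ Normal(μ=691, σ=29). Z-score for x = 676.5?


z = (x - μ)/σ = (676.5 - 691)/29 = -0.5

z = -0.5


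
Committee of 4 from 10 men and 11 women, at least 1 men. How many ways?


Count by #men:
  1M,3W: C(10,1)×C(11,3)=1650
  2M,2W: C(10,2)×C(11,2)=2475
  3M,1W: C(10,3)×C(11,1)=1320
  4M,0W: C(10,4)×C(11,0)=210
Total = 5655

5655


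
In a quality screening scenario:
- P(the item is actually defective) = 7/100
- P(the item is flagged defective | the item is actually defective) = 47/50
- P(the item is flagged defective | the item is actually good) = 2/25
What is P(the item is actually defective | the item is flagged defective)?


Using Bayes' theorem:
P(A|B) = P(B|A)·P(A) / P(B)

P(the item is flagged defective) = 47/50 × 7/100 + 2/25 × 93/100
= 329/5000 + 93/1250 = 701/5000

P(the item is actually defective|the item is flagged defective) = (329/5000) / (701/5000) = 329/701

P(the item is actually defective|the item is flagged defective) = 329/701 ≈ 46.93%


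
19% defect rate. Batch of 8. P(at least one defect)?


P(all good) = (81/100)^8 = 1853020188851841/10000000000000000
P(≥1 defect) = 8146979811148159/10000000000000000

P = 8146979811148159/10000000000000000 ≈ 81.47%


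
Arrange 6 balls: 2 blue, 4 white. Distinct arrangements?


6!/(2!×4!) = 15

15


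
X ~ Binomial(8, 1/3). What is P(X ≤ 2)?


P(X ≤ 2) = Σ P(X=i) for i=0..2
P(X=0) = 256/6561
P(X=1) = 1024/6561
P(X=2) = 1792/6561
Sum = 1024/2187

P(X ≤ 2) = 1024/2187 ≈ 46.82%


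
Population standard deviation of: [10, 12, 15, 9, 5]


Mean = 51/5
  (10-51/5)²=1/25
  (12-51/5)²=81/25
  (15-51/5)²=576/25
  (9-51/5)²=36/25
  (5-51/5)²=676/25
Σ(x-μ)² = 274/5
σ² = (274/5)/5 = 274/25

σ = √(274/25) ≈ 3.3106


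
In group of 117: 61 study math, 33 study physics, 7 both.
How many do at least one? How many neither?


|A∪B| = 61+33-7 = 87
Neither = 117-87 = 30

At least one: 87; Neither: 30


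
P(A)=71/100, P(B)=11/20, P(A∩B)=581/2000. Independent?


P(A)×P(B) = 781/2000
P(A∩B) = 581/2000
Not equal → NOT independent

No, not independent


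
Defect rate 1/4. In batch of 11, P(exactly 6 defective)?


Binomial: P(X=6) = C(11,6)×p^6×(1-p)^5
= 462 × 1/4096 × 243/1024 = 56133/2097152

P(X=6) = 56133/2097152 ≈ 2.68%


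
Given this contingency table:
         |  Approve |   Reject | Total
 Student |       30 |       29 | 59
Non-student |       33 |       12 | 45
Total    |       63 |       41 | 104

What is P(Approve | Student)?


P(Approve | Student) = 30/(30+29) = 30/59

P(Approve|Student) = 30/59 ≈ 50.85%


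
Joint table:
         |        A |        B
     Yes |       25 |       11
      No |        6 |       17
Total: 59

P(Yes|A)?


P(Yes|A) = 25/(25+6) = 25/31

P = 25/31 ≈ 80.65%


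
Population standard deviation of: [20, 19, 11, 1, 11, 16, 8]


Mean = 86/7
  (20-86/7)²=2916/49
  (19-86/7)²=2209/49
  (11-86/7)²=81/49
  (1-86/7)²=6241/49
  (11-86/7)²=81/49
  (16-86/7)²=676/49
  (8-86/7)²=900/49
Σ(x-μ)² = 1872/7
σ² = (1872/7)/7 = 1872/49

σ = √(1872/49) ≈ 6.1809


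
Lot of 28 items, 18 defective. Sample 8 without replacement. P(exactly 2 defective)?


Hypergeometric: C(18,2)×C(10,6)/C(28,8)
= 153×210/3108105 = 34/3289

P(X=2) = 34/3289 ≈ 1.03%


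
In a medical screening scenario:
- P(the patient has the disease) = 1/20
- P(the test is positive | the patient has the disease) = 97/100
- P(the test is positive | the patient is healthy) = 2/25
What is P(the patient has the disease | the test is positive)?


Using Bayes' theorem:
P(A|B) = P(B|A)·P(A) / P(B)

P(the test is positive) = 97/100 × 1/20 + 2/25 × 19/20
= 97/2000 + 19/250 = 249/2000

P(the patient has the disease|the test is positive) = (97/2000) / (249/2000) = 97/249

P(the patient has the disease|the test is positive) = 97/249 ≈ 38.96%


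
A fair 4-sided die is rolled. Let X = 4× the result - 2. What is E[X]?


E[die] = (1+4)/2 = 5/2
E[X] = 4×5/2 - 2 = 8

E[X] = 8


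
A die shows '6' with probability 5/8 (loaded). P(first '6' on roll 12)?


Geometric: P(X=12) = (1-p)^(k-1)×p = (3/8)^11×5/8 = 885735/68719476736

P(X=12) = 885735/68719476736 ≈ 0.00%


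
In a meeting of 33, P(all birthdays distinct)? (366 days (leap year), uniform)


P(all different) = Π(366-i)/366 for i=0..32
= (366/366)×(365/366)×...×(334/366)
= 0.225976

P ≈ 0.2260 ≈ 22.60%


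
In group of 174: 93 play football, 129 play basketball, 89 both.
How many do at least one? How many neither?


|A∪B| = 93+129-89 = 133
Neither = 174-133 = 41

At least one: 133; Neither: 41


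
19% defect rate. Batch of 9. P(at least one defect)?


P(all good) = (81/100)^9 = 150094635296999121/1000000000000000000
P(≥1 defect) = 849905364703000879/1000000000000000000

P = 849905364703000879/1000000000000000000 ≈ 84.99%


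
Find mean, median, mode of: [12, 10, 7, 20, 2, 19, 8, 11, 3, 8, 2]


Sorted: [2, 2, 3, 7, 8, 8, 10, 11, 12, 19, 20]
Mean = 102/11
Median = 8
Freq: {12: 1, 10: 1, 7: 1, 20: 1, 2: 2, 19: 1, 8: 2, 11: 1, 3: 1}
Mode: [2, 8]

Mean=102/11, Median=8, Mode=[2, 8]


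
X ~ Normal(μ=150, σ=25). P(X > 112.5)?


z = (112.5-150)/25 = -1.5
P(X > 112.5) = 1 - P(Z ≤ -1.5) = 1 - 0.0668 = 0.9332

P(X > 112.5) ≈ 0.9332


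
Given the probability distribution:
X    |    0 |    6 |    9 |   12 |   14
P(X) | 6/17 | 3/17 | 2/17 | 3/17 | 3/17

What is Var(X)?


E[X] = 114/17
E[X²] = 1290/17
Var(X) = E[X²] - (E[X])² = 1290/17 - 12996/289 = 8934/289

Var(X) = 8934/289 ≈ 30.9135


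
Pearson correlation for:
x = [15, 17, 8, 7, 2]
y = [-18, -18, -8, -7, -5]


n=5, Σx=49, Σy=-56, Σxy=-699, Σx²=631, Σy²=786
r = (5×(-699) - 49×(-56))/√((5×631 - 49²)(5×786 - (-56)²))
= -751/√(754×794) = -751/√598676 ≈ -751/773.7416 ≈ -0.9706

r ≈ -0.9706


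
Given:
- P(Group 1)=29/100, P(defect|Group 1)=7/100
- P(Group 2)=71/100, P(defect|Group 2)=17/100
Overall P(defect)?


P(B) = Σ P(B|Aᵢ)×P(Aᵢ)
  7/100×29/100 = 203/10000
  17/100×71/100 = 1207/10000
Sum = 141/1000

P(defect) = 141/1000 ≈ 14.10%


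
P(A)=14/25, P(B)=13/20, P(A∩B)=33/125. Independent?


P(A)×P(B) = 91/250
P(A∩B) = 33/125
Not equal → NOT independent

No, not independent


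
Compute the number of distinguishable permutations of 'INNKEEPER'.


Letters: 9, freq: {'I': 1, 'N': 2, 'K': 1, 'E': 3, 'P': 1, 'R': 1}
9!/(1!×2!×1!×3!×1!×1!) = 362880/12 = 30240

30240


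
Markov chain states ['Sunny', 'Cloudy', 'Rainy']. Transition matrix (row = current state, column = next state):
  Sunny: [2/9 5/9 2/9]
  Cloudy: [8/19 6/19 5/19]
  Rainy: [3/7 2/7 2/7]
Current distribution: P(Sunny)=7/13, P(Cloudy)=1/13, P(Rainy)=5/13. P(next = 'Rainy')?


P(next=Rainy) = Σᵢ P(now=i)×P(i→Rainy)
= 7/13×2/9 + 1/13×5/19 + 5/13×2/7
= 14/117 + 5/247 + 10/91 = 299/1197

P = 299/1197 ≈ 0.2498


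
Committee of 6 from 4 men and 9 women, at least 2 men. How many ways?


Count by #men:
  2M,4W: C(4,2)×C(9,4)=756
  3M,3W: C(4,3)×C(9,3)=336
  4M,2W: C(4,4)×C(9,2)=36
Total = 1128

1128


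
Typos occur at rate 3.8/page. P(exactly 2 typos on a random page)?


Poisson(λ=3.8): P(X=2) = e^(-λ)×λ^k/k!
= e^(-3.8) × 3.8^2 / 2!
≈ 0.02237077186 × 14.44 / 2 ≈ 0.161517

P(X=2) ≈ 0.161517 ≈ 16.15%


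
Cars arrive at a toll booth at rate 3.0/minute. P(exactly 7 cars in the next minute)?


Poisson(λ=3.0): P(X=7) = e^(-λ)×λ^k/k!
= e^(-3.0) × 3.0^7 / 7!
≈ 0.04978706837 × 2187 / 5040 ≈ 0.021604

P(X=7) ≈ 0.021604 ≈ 2.16%


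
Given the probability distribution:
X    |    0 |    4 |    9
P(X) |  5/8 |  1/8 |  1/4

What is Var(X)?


E[X] = 11/4
E[X²] = 89/4
Var(X) = E[X²] - (E[X])² = 89/4 - 121/16 = 235/16

Var(X) = 235/16 ≈ 14.6875


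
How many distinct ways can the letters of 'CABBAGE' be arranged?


Letters: 7, freq: {'C': 1, 'A': 2, 'B': 2, 'G': 1, 'E': 1}
7!/(1!×2!×2!×1!×1!) = 5040/4 = 1260

1260


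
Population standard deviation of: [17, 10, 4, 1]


Mean = 32/4 = 8
  (17-8)²=81
  (10-8)²=4
  (4-8)²=16
  (1-8)²=49
Σ(x-μ)² = 150
σ² = 150/4 = 75/2

σ = √(75/2) ≈ 6.1237


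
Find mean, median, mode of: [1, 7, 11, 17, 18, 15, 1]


Sorted: [1, 1, 7, 11, 15, 17, 18]
Mean = 70/7 = 10
Median = 11
Freq: {1: 2, 7: 1, 11: 1, 17: 1, 18: 1, 15: 1}
Mode: [1]

Mean=10, Median=11, Mode=1


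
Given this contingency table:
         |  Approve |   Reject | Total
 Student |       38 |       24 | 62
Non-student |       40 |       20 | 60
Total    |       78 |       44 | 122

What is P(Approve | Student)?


P(Approve | Student) = 38/(38+24) = 38/62 = 19/31

P(Approve|Student) = 19/31 ≈ 61.29%


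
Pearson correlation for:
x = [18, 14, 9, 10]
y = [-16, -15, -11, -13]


n=4, Σx=51, Σy=-55, Σxy=-727, Σx²=701, Σy²=771
r = (4×(-727) - 51×(-55))/√((4×701 - 51²)(4×771 - (-55)²))
= -103/√(203×59) = -103/√11977 ≈ -103/109.4395 ≈ -0.9412

r ≈ -0.9412


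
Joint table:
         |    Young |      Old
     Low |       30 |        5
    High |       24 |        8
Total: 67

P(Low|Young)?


P(Low|Young) = 30/(30+24) = 30/54 = 5/9

P = 5/9 ≈ 55.56%


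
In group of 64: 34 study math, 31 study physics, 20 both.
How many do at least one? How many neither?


|A∪B| = 34+31-20 = 45
Neither = 64-45 = 19

At least one: 45; Neither: 19


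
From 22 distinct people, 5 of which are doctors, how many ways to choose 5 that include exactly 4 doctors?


Choose 4 of the 5 doctors and 1 of the other 17 people:
C(5,4)×C(17,1) = 5×17 = 85

85


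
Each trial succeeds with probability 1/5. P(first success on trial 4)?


Geometric: P(X=4) = (1-p)^(k-1)×p = (4/5)^3×1/5 = 64/625

P(X=4) = 64/625 ≈ 10.24%


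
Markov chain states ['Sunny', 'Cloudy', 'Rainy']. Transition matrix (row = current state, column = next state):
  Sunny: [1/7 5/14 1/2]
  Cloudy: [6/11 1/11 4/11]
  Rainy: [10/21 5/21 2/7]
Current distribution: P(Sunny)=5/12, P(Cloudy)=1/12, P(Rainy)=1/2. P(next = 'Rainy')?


P(next=Rainy) = Σᵢ P(now=i)×P(i→Rainy)
= 5/12×1/2 + 1/12×4/11 + 1/2×2/7
= 5/24 + 1/33 + 1/7 = 235/616

P = 235/616 ≈ 0.3815


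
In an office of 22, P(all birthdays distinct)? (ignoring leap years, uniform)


P(all different) = Π(365-i)/365 for i=0..21
= (365/365)×(364/365)×...×(344/365)
= 0.524305

P ≈ 0.5243 ≈ 52.43%


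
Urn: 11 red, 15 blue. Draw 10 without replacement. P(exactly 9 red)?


Hypergeometric: C(11,9)×C(15,1)/C(26,10)
= 55×15/5311735 = 15/96577

P(X=9) = 15/96577 ≈ 0.02%


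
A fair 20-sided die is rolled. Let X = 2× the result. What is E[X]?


E[die] = (1+20)/2 = 21/2
E[X] = 2 × 21/2 = 21

E[X] = 21


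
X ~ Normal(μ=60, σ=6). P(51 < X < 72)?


z₁=(51-60)/6=-1.5, z₂=(72-60)/6=2.0
P = Φ(2.0) - Φ(-1.5) = 0.977250 - 0.066807 = 0.910443 ≈ 0.9104

P(51 < X < 72) ≈ 0.9104


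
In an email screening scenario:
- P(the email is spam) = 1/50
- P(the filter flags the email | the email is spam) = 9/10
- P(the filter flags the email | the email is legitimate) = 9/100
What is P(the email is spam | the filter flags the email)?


Using Bayes' theorem:
P(A|B) = P(B|A)·P(A) / P(B)

P(the filter flags the email) = 9/10 × 1/50 + 9/100 × 49/50
= 9/500 + 441/5000 = 531/5000

P(the email is spam|the filter flags the email) = (9/500) / (531/5000) = 10/59

P(the email is spam|the filter flags the email) = 10/59 ≈ 16.95%


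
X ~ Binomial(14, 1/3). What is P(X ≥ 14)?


P(X ≥ 14) = Σ P(X=i) for i=14..14
P(X=14) = 1/4782969
Sum = 1/4782969

P(X ≥ 14) = 1/4782969 ≈ 0.00%


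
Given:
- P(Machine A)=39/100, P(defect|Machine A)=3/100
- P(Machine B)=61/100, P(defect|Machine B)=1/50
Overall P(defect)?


P(B) = Σ P(B|Aᵢ)×P(Aᵢ)
  3/100×39/100 = 117/10000
  1/50×61/100 = 61/5000
Sum = 239/10000

P(defect) = 239/10000 ≈ 2.39%


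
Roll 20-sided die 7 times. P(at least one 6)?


P(no 6)^7 = (19/20)^7 = 893871739/1280000000
P(≥1) = 1 - 893871739/1280000000 = 386128261/1280000000

P = 386128261/1280000000 ≈ 30.17%


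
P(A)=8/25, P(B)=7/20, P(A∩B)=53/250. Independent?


P(A)×P(B) = 14/125
P(A∩B) = 53/250
Not equal → NOT independent

No, not independent


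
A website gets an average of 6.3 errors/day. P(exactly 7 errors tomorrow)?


Poisson(λ=6.3): P(X=7) = e^(-λ)×λ^k/k!
= e^(-6.3) × 6.3^7 / 7!
≈ 0.001836304777 × 393898.063917 / 5040 ≈ 0.143515

P(X=7) ≈ 0.143515 ≈ 14.35%


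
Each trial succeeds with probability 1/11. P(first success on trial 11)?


Geometric: P(X=11) = (1-p)^(k-1)×p = (10/11)^10×1/11 = 10000000000/285311670611

P(X=11) = 10000000000/285311670611 ≈ 3.50%


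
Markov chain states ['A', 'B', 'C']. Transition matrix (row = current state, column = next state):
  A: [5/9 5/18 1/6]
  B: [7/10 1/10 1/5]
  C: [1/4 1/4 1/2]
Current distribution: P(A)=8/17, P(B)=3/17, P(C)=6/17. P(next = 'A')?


P(next=A) = Σᵢ P(now=i)×P(i→A)
= 8/17×5/9 + 3/17×7/10 + 6/17×1/4
= 40/153 + 21/170 + 3/34 = 362/765

P = 362/765 ≈ 0.4732


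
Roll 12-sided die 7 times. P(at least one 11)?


P(no 11)^7 = (11/12)^7 = 19487171/35831808
P(≥1) = 1 - 19487171/35831808 = 16344637/35831808

P = 16344637/35831808 ≈ 45.61%


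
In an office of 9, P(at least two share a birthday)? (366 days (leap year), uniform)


P(all different) = Π(366-i)/366 for i=0..8
= 0.905624
P(match) = 1 - 0.905624 = 0.094376

P ≈ 0.0944 ≈ 9.44%


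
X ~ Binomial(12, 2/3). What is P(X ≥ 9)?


P(X ≥ 9) = Σ P(X=i) for i=9..12
P(X=9) = 112640/531441
P(X=10) = 22528/177147
P(X=11) = 8192/177147
P(X=12) = 4096/531441
Sum = 69632/177147

P(X ≥ 9) = 69632/177147 ≈ 39.31%
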